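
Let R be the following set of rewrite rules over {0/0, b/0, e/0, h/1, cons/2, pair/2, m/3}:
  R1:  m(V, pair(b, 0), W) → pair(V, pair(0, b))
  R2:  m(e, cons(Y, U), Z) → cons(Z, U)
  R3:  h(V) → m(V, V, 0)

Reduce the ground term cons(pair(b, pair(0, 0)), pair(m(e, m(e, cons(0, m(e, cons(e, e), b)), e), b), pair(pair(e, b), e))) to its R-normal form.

cons(pair(b, pair(0, 0)), pair(cons(b, cons(b, e)), pair(pair(e, b), e)))

1. cons(pair(b, pair(0, 0)), pair(m(e, m(e, cons(0, m(e, cons(e, e), b)), e), b), pair(pair(e, b), e)))  →  cons(pair(b, pair(0, 0)), pair(m(e, cons(e, m(e, cons(e, e), b)), b), pair(pair(e, b), e)))   [R2 at 2.1.2]
2. cons(pair(b, pair(0, 0)), pair(m(e, cons(e, m(e, cons(e, e), b)), b), pair(pair(e, b), e)))  →  cons(pair(b, pair(0, 0)), pair(cons(b, m(e, cons(e, e), b)), pair(pair(e, b), e)))   [R2 at 2.1]
3. cons(pair(b, pair(0, 0)), pair(cons(b, m(e, cons(e, e), b)), pair(pair(e, b), e)))  →  cons(pair(b, pair(0, 0)), pair(cons(b, cons(b, e)), pair(pair(e, b), e)))   [R2 at 2.1.2]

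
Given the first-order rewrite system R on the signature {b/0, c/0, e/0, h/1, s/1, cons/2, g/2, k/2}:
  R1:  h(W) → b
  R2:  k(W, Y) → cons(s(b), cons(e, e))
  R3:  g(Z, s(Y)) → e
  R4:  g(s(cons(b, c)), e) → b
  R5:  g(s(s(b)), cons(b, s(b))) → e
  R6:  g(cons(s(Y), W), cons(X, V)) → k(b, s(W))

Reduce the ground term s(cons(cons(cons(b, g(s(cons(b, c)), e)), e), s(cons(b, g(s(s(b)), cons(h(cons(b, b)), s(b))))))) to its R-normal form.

s(cons(cons(cons(b, b), e), s(cons(b, e))))

1. s(cons(cons(cons(b, g(s(cons(b, c)), e)), e), s(cons(b, g(s(s(b)), cons(h(cons(b, b)), s(b)))))))  →  s(cons(cons(cons(b, b), e), s(cons(b, g(s(s(b)), cons(h(cons(b, b)), s(b)))))))   [R4 at 1.1.1.2]
2. s(cons(cons(cons(b, b), e), s(cons(b, g(s(s(b)), cons(h(cons(b, b)), s(b)))))))  →  s(cons(cons(cons(b, b), e), s(cons(b, g(s(s(b)), cons(b, s(b)))))))   [R1 at 1.2.1.2.2.1]
3. s(cons(cons(cons(b, b), e), s(cons(b, g(s(s(b)), cons(b, s(b)))))))  →  s(cons(cons(cons(b, b), e), s(cons(b, e))))   [R5 at 1.2.1.2]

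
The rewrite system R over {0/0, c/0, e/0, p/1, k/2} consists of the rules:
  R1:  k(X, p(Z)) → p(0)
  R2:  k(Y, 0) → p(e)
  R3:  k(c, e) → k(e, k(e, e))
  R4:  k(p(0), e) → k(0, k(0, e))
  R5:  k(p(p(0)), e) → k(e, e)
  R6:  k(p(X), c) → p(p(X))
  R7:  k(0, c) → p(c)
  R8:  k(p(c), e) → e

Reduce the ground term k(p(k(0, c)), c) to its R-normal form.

1. k(p(k(0, c)), c)  →  p(p(k(0, c)))   [R6 at ε]
2. p(p(k(0, c)))  →  p(p(p(c)))   [R7 at 1.1]

p(p(p(c)))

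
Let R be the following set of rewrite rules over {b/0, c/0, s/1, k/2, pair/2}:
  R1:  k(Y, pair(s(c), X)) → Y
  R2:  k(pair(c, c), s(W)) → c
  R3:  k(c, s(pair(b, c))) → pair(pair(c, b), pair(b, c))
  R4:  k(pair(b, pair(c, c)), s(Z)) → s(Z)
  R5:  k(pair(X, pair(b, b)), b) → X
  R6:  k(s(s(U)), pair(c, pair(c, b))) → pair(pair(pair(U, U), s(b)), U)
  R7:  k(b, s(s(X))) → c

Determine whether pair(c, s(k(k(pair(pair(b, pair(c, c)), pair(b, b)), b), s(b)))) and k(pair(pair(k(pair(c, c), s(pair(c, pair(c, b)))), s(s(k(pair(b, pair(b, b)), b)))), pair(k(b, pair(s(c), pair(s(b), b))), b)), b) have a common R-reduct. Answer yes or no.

Reduce t₁ = pair(c, s(k(k(pair(pair(b, pair(c, c)), pair(b, b)), b), s(b)))):
1. pair(c, s(k(k(pair(pair(b, pair(c, c)), pair(b, b)), b), s(b))))  →  pair(c, s(k(pair(b, pair(c, c)), s(b))))   [R5 at 2.1.1]
2. pair(c, s(k(pair(b, pair(c, c)), s(b))))  →  pair(c, s(s(b)))   [R4 at 2.1]

Reduce t₂ = k(pair(pair(k(pair(c, c), s(pair(c, pair(c, b)))), s(s(k(pair(b, pair(b, b)), b)))), pair(k(b, pair(s(c), pair(s(b), b))), b)), b):
1. k(pair(pair(k(pair(c, c), s(pair(c, pair(c, b)))), s(s(k(pair(b, pair(b, b)), b)))), pair(k(b, pair(s(c), pair(s(b), b))), b)), b)  →  k(pair(pair(c, s(s(k(pair(b, pair(b, b)), b)))), pair(k(b, pair(s(c), pair(s(b), b))), b)), b)   [R2 at 1.1.1]
2. k(pair(pair(c, s(s(k(pair(b, pair(b, b)), b)))), pair(k(b, pair(s(c), pair(s(b), b))), b)), b)  →  k(pair(pair(c, s(s(b))), pair(k(b, pair(s(c), pair(s(b), b))), b)), b)   [R5 at 1.1.2.1.1]
3. k(pair(pair(c, s(s(b))), pair(k(b, pair(s(c), pair(s(b), b))), b)), b)  →  k(pair(pair(c, s(s(b))), pair(b, b)), b)   [R1 at 1.2.1]
4. k(pair(pair(c, s(s(b))), pair(b, b)), b)  →  pair(c, s(s(b)))   [R5 at ε]

yes — NF(t₁) = pair(c, s(s(b))), NF(t₂) = pair(c, s(s(b)))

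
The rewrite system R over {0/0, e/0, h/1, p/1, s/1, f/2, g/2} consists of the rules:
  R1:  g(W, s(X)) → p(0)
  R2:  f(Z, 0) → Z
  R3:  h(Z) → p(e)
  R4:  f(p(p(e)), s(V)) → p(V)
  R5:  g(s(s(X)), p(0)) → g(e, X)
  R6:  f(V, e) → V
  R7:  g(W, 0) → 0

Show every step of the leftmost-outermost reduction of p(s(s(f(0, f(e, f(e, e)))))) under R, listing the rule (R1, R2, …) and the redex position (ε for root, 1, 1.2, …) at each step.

1. p(s(s(f(0, f(e, f(e, e))))))  →  p(s(s(f(0, f(e, e)))))   [R6 at 1.1.1.2.2]
2. p(s(s(f(0, f(e, e)))))  →  p(s(s(f(0, e))))   [R6 at 1.1.1.2]
3. p(s(s(f(0, e))))  →  p(s(s(0)))   [R6 at 1.1.1]

p(s(s(0)))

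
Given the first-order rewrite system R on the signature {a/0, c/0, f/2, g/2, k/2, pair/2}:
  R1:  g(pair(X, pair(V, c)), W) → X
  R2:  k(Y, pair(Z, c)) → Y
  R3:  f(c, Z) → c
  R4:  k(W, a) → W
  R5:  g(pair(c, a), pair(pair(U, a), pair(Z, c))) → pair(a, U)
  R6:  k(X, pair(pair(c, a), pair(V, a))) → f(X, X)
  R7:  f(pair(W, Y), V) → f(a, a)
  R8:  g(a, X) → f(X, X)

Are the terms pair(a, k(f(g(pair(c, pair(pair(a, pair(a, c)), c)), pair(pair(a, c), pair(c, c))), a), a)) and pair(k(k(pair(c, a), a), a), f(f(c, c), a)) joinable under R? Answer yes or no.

Reduce t₁ = pair(a, k(f(g(pair(c, pair(pair(a, pair(a, c)), c)), pair(pair(a, c), pair(c, c))), a), a)):
1. pair(a, k(f(g(pair(c, pair(pair(a, pair(a, c)), c)), pair(pair(a, c), pair(c, c))), a), a))  →  pair(a, f(g(pair(c, pair(pair(a, pair(a, c)), c)), pair(pair(a, c), pair(c, c))), a))   [R4 at 2]
2. pair(a, f(g(pair(c, pair(pair(a, pair(a, c)), c)), pair(pair(a, c), pair(c, c))), a))  →  pair(a, f(c, a))   [R1 at 2.1]
3. pair(a, f(c, a))  →  pair(a, c)   [R3 at 2]

Reduce t₂ = pair(k(k(pair(c, a), a), a), f(f(c, c), a)):
1. pair(k(k(pair(c, a), a), a), f(f(c, c), a))  →  pair(k(pair(c, a), a), f(f(c, c), a))   [R4 at 1]
2. pair(k(pair(c, a), a), f(f(c, c), a))  →  pair(pair(c, a), f(f(c, c), a))   [R4 at 1]
3. pair(pair(c, a), f(f(c, c), a))  →  pair(pair(c, a), f(c, a))   [R3 at 2.1]
4. pair(pair(c, a), f(c, a))  →  pair(pair(c, a), c)   [R3 at 2]

no — NF(t₁) = pair(a, c), NF(t₂) = pair(pair(c, a), c)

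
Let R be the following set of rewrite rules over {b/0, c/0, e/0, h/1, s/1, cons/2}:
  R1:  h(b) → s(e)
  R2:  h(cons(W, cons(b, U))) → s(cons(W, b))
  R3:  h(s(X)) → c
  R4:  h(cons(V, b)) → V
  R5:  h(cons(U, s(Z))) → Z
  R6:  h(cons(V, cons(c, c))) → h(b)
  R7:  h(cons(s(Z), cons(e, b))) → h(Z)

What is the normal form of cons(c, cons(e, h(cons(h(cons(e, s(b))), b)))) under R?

cons(c, cons(e, b))

1. cons(c, cons(e, h(cons(h(cons(e, s(b))), b))))  →  cons(c, cons(e, h(cons(e, s(b)))))   [R4 at 2.2]
2. cons(c, cons(e, h(cons(e, s(b)))))  →  cons(c, cons(e, b))   [R5 at 2.2]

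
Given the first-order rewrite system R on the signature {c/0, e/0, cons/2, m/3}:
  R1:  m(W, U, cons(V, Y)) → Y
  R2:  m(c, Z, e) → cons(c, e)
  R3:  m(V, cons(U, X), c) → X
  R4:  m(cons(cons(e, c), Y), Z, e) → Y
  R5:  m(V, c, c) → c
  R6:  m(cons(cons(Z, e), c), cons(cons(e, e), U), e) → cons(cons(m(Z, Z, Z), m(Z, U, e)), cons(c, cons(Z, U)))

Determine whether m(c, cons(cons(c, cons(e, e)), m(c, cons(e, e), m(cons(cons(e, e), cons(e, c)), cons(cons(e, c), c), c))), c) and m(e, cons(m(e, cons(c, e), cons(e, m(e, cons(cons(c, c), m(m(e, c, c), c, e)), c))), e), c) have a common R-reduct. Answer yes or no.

yes — NF(t₁) = e, NF(t₂) = e

Reduce t₁ = m(c, cons(cons(c, cons(e, e)), m(c, cons(e, e), m(cons(cons(e, e), cons(e, c)), cons(cons(e, c), c), c))), c):
1. m(c, cons(cons(c, cons(e, e)), m(c, cons(e, e), m(cons(cons(e, e), cons(e, c)), cons(cons(e, c), c), c))), c)  →  m(c, cons(e, e), m(cons(cons(e, e), cons(e, c)), cons(cons(e, c), c), c))   [R3 at ε]
2. m(c, cons(e, e), m(cons(cons(e, e), cons(e, c)), cons(cons(e, c), c), c))  →  m(c, cons(e, e), c)   [R3 at 3]
3. m(c, cons(e, e), c)  →  e   [R3 at ε]

Reduce t₂ = m(e, cons(m(e, cons(c, e), cons(e, m(e, cons(cons(c, c), m(m(e, c, c), c, e)), c))), e), c):
1. m(e, cons(m(e, cons(c, e), cons(e, m(e, cons(cons(c, c), m(m(e, c, c), c, e)), c))), e), c)  →  e   [R3 at ε]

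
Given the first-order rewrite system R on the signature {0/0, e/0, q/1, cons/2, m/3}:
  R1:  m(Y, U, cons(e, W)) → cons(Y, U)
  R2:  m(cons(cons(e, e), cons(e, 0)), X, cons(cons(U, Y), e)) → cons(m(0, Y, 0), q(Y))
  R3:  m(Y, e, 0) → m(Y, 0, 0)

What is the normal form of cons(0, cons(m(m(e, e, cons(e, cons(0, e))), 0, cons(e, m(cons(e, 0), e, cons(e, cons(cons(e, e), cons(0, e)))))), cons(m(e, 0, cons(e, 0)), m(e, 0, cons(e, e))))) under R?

cons(0, cons(cons(cons(e, e), 0), cons(cons(e, 0), cons(e, 0))))

1. cons(0, cons(m(m(e, e, cons(e, cons(0, e))), 0, cons(e, m(cons(e, 0), e, cons(e, cons(cons(e, e), cons(0, e)))))), cons(m(e, 0, cons(e, 0)), m(e, 0, cons(e, e)))))  →  cons(0, cons(cons(m(e, e, cons(e, cons(0, e))), 0), cons(m(e, 0, cons(e, 0)), m(e, 0, cons(e, e)))))   [R1 at 2.1]
2. cons(0, cons(cons(m(e, e, cons(e, cons(0, e))), 0), cons(m(e, 0, cons(e, 0)), m(e, 0, cons(e, e)))))  →  cons(0, cons(cons(cons(e, e), 0), cons(m(e, 0, cons(e, 0)), m(e, 0, cons(e, e)))))   [R1 at 2.1.1]
3. cons(0, cons(cons(cons(e, e), 0), cons(m(e, 0, cons(e, 0)), m(e, 0, cons(e, e)))))  →  cons(0, cons(cons(cons(e, e), 0), cons(cons(e, 0), m(e, 0, cons(e, e)))))   [R1 at 2.2.1]
4. cons(0, cons(cons(cons(e, e), 0), cons(cons(e, 0), m(e, 0, cons(e, e)))))  →  cons(0, cons(cons(cons(e, e), 0), cons(cons(e, 0), cons(e, 0))))   [R1 at 2.2.2]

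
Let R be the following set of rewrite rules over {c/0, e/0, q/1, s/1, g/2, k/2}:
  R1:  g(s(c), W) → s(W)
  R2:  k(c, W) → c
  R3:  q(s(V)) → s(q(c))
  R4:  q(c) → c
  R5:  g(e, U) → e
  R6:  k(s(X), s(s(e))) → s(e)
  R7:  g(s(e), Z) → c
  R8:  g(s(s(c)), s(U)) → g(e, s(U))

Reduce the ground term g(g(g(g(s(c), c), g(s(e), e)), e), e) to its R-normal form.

1. g(g(g(g(s(c), c), g(s(e), e)), e), e)  →  g(g(g(s(c), g(s(e), e)), e), e)   [R1 at 1.1.1]
2. g(g(g(s(c), g(s(e), e)), e), e)  →  g(g(s(g(s(e), e)), e), e)   [R1 at 1.1]
3. g(g(s(g(s(e), e)), e), e)  →  g(g(s(c), e), e)   [R7 at 1.1.1]
4. g(g(s(c), e), e)  →  g(s(e), e)   [R1 at 1]
5. g(s(e), e)  →  c   [R7 at ε]

c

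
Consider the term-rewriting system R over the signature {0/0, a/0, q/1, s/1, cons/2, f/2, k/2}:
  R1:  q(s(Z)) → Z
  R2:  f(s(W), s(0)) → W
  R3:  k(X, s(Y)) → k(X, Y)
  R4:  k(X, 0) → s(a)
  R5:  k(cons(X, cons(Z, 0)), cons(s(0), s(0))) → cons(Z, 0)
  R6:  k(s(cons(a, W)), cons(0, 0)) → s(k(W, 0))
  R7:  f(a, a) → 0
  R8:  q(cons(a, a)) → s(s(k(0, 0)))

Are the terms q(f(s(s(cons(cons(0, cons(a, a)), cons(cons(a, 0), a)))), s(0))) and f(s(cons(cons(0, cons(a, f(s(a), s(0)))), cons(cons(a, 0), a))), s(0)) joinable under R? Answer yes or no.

yes — NF(t₁) = cons(cons(0, cons(a, a)), cons(cons(a, 0), a)), NF(t₂) = cons(cons(0, cons(a, a)), cons(cons(a, 0), a))

Reduce t₁ = q(f(s(s(cons(cons(0, cons(a, a)), cons(cons(a, 0), a)))), s(0))):
1. q(f(s(s(cons(cons(0, cons(a, a)), cons(cons(a, 0), a)))), s(0)))  →  q(s(cons(cons(0, cons(a, a)), cons(cons(a, 0), a))))   [R2 at 1]
2. q(s(cons(cons(0, cons(a, a)), cons(cons(a, 0), a))))  →  cons(cons(0, cons(a, a)), cons(cons(a, 0), a))   [R1 at ε]

Reduce t₂ = f(s(cons(cons(0, cons(a, f(s(a), s(0)))), cons(cons(a, 0), a))), s(0)):
1. f(s(cons(cons(0, cons(a, f(s(a), s(0)))), cons(cons(a, 0), a))), s(0))  →  cons(cons(0, cons(a, f(s(a), s(0)))), cons(cons(a, 0), a))   [R2 at ε]
2. cons(cons(0, cons(a, f(s(a), s(0)))), cons(cons(a, 0), a))  →  cons(cons(0, cons(a, a)), cons(cons(a, 0), a))   [R2 at 1.2.2]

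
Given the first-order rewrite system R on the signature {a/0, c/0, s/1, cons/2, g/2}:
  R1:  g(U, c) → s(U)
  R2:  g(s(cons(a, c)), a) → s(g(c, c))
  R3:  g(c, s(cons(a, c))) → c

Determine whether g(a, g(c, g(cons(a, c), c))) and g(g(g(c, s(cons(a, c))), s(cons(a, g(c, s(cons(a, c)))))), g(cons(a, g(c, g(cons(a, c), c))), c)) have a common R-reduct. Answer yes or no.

Reduce t₁ = g(a, g(c, g(cons(a, c), c))):
1. g(a, g(c, g(cons(a, c), c)))  →  g(a, g(c, s(cons(a, c))))   [R1 at 2.2]
2. g(a, g(c, s(cons(a, c))))  →  g(a, c)   [R3 at 2]
3. g(a, c)  →  s(a)   [R1 at ε]

Reduce t₂ = g(g(g(c, s(cons(a, c))), s(cons(a, g(c, s(cons(a, c)))))), g(cons(a, g(c, g(cons(a, c), c))), c)):
1. g(g(g(c, s(cons(a, c))), s(cons(a, g(c, s(cons(a, c)))))), g(cons(a, g(c, g(cons(a, c), c))), c))  →  g(g(c, s(cons(a, g(c, s(cons(a, c)))))), g(cons(a, g(c, g(cons(a, c), c))), c))   [R3 at 1.1]
2. g(g(c, s(cons(a, g(c, s(cons(a, c)))))), g(cons(a, g(c, g(cons(a, c), c))), c))  →  g(g(c, s(cons(a, c))), g(cons(a, g(c, g(cons(a, c), c))), c))   [R3 at 1.2.1.2]
3. g(g(c, s(cons(a, c))), g(cons(a, g(c, g(cons(a, c), c))), c))  →  g(c, g(cons(a, g(c, g(cons(a, c), c))), c))   [R3 at 1]
4. g(c, g(cons(a, g(c, g(cons(a, c), c))), c))  →  g(c, s(cons(a, g(c, g(cons(a, c), c)))))   [R1 at 2]
5. g(c, s(cons(a, g(c, g(cons(a, c), c)))))  →  g(c, s(cons(a, g(c, s(cons(a, c))))))   [R1 at 2.1.2.2]
6. g(c, s(cons(a, g(c, s(cons(a, c))))))  →  g(c, s(cons(a, c)))   [R3 at 2.1.2]
7. g(c, s(cons(a, c)))  →  c   [R3 at ε]

no — NF(t₁) = s(a), NF(t₂) = c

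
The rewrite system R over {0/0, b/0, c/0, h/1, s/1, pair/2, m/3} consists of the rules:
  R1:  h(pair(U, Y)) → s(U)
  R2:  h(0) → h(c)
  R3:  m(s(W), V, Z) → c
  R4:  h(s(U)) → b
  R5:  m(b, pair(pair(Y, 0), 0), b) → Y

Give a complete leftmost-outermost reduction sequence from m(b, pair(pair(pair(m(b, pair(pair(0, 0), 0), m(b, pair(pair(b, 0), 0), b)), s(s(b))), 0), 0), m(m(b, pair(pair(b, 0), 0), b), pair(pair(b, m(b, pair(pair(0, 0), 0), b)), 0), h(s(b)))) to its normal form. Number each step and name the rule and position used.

pair(0, s(s(b)))

1. m(b, pair(pair(pair(m(b, pair(pair(0, 0), 0), m(b, pair(pair(b, 0), 0), b)), s(s(b))), 0), 0), m(m(b, pair(pair(b, 0), 0), b), pair(pair(b, m(b, pair(pair(0, 0), 0), b)), 0), h(s(b))))  →  m(b, pair(pair(pair(m(b, pair(pair(0, 0), 0), b), s(s(b))), 0), 0), m(m(b, pair(pair(b, 0), 0), b), pair(pair(b, m(b, pair(pair(0, 0), 0), b)), 0), h(s(b))))   [R5 at 2.1.1.1.3]
2. m(b, pair(pair(pair(m(b, pair(pair(0, 0), 0), b), s(s(b))), 0), 0), m(m(b, pair(pair(b, 0), 0), b), pair(pair(b, m(b, pair(pair(0, 0), 0), b)), 0), h(s(b))))  →  m(b, pair(pair(pair(0, s(s(b))), 0), 0), m(m(b, pair(pair(b, 0), 0), b), pair(pair(b, m(b, pair(pair(0, 0), 0), b)), 0), h(s(b))))   [R5 at 2.1.1.1]
3. m(b, pair(pair(pair(0, s(s(b))), 0), 0), m(m(b, pair(pair(b, 0), 0), b), pair(pair(b, m(b, pair(pair(0, 0), 0), b)), 0), h(s(b))))  →  m(b, pair(pair(pair(0, s(s(b))), 0), 0), m(b, pair(pair(b, m(b, pair(pair(0, 0), 0), b)), 0), h(s(b))))   [R5 at 3.1]
4. m(b, pair(pair(pair(0, s(s(b))), 0), 0), m(b, pair(pair(b, m(b, pair(pair(0, 0), 0), b)), 0), h(s(b))))  →  m(b, pair(pair(pair(0, s(s(b))), 0), 0), m(b, pair(pair(b, 0), 0), h(s(b))))   [R5 at 3.2.1.2]
5. m(b, pair(pair(pair(0, s(s(b))), 0), 0), m(b, pair(pair(b, 0), 0), h(s(b))))  →  m(b, pair(pair(pair(0, s(s(b))), 0), 0), m(b, pair(pair(b, 0), 0), b))   [R4 at 3.3]
6. m(b, pair(pair(pair(0, s(s(b))), 0), 0), m(b, pair(pair(b, 0), 0), b))  →  m(b, pair(pair(pair(0, s(s(b))), 0), 0), b)   [R5 at 3]
7. m(b, pair(pair(pair(0, s(s(b))), 0), 0), b)  →  pair(0, s(s(b)))   [R5 at ε]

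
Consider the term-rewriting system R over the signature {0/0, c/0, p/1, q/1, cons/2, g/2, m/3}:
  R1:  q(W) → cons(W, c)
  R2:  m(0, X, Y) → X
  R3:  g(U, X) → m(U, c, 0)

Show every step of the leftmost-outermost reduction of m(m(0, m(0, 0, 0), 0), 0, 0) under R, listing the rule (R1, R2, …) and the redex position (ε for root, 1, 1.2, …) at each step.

0

1. m(m(0, m(0, 0, 0), 0), 0, 0)  →  m(m(0, 0, 0), 0, 0)   [R2 at 1]
2. m(m(0, 0, 0), 0, 0)  →  m(0, 0, 0)   [R2 at 1]
3. m(0, 0, 0)  →  0   [R2 at ε]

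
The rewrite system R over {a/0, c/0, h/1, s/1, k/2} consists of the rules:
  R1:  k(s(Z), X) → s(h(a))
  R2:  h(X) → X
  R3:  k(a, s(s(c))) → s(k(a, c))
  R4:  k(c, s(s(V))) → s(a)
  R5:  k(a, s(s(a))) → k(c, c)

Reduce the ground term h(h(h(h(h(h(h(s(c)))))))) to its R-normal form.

1. h(h(h(h(h(h(h(s(c))))))))  →  h(h(h(h(h(h(s(c)))))))   [R2 at ε]
2. h(h(h(h(h(h(s(c)))))))  →  h(h(h(h(h(s(c))))))   [R2 at ε]
3. h(h(h(h(h(s(c))))))  →  h(h(h(h(s(c)))))   [R2 at ε]
4. h(h(h(h(s(c)))))  →  h(h(h(s(c))))   [R2 at ε]
5. h(h(h(s(c))))  →  h(h(s(c)))   [R2 at ε]
6. h(h(s(c)))  →  h(s(c))   [R2 at ε]
7. h(s(c))  →  s(c)   [R2 at ε]

s(c)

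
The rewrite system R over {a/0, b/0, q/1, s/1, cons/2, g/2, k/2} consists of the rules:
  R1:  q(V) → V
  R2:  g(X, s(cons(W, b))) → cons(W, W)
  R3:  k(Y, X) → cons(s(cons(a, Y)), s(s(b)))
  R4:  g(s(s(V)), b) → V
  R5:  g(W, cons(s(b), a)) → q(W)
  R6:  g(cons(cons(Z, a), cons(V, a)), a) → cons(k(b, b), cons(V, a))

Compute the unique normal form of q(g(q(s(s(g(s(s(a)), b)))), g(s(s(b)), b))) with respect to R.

a

1. q(g(q(s(s(g(s(s(a)), b)))), g(s(s(b)), b)))  →  g(q(s(s(g(s(s(a)), b)))), g(s(s(b)), b))   [R1 at ε]
2. g(q(s(s(g(s(s(a)), b)))), g(s(s(b)), b))  →  g(s(s(g(s(s(a)), b))), g(s(s(b)), b))   [R1 at 1]
3. g(s(s(g(s(s(a)), b))), g(s(s(b)), b))  →  g(s(s(a)), g(s(s(b)), b))   [R4 at 1.1.1]
4. g(s(s(a)), g(s(s(b)), b))  →  g(s(s(a)), b)   [R4 at 2]
5. g(s(s(a)), b)  →  a   [R4 at ε]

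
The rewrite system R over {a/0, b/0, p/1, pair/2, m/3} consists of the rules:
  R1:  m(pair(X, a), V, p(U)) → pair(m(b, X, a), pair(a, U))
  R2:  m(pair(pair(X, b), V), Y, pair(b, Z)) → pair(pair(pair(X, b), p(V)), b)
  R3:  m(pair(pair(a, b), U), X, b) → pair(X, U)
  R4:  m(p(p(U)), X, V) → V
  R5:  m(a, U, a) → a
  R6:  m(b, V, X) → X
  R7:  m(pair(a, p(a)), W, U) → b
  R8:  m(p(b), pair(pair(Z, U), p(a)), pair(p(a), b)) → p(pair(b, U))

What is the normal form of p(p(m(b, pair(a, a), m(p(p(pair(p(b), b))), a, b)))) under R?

p(p(b))

1. p(p(m(b, pair(a, a), m(p(p(pair(p(b), b))), a, b))))  →  p(p(m(p(p(pair(p(b), b))), a, b)))   [R6 at 1.1]
2. p(p(m(p(p(pair(p(b), b))), a, b)))  →  p(p(b))   [R4 at 1.1]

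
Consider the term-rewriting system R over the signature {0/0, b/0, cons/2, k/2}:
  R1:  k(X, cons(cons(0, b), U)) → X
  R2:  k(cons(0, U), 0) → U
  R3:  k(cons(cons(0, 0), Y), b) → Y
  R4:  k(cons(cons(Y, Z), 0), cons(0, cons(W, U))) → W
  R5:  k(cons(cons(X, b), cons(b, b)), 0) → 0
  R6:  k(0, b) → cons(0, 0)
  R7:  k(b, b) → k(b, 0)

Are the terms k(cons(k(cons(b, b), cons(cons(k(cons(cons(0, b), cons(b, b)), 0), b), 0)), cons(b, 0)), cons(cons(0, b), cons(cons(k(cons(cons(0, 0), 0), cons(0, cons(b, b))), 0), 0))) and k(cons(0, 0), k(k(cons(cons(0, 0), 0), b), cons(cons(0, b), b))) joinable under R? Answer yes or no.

no — NF(t₁) = cons(cons(b, b), cons(b, 0)), NF(t₂) = 0

Reduce t₁ = k(cons(k(cons(b, b), cons(cons(k(cons(cons(0, b), cons(b, b)), 0), b), 0)), cons(b, 0)), cons(cons(0, b), cons(cons(k(cons(cons(0, 0), 0), cons(0, cons(b, b))), 0), 0))):
1. k(cons(k(cons(b, b), cons(cons(k(cons(cons(0, b), cons(b, b)), 0), b), 0)), cons(b, 0)), cons(cons(0, b), cons(cons(k(cons(cons(0, 0), 0), cons(0, cons(b, b))), 0), 0)))  →  cons(k(cons(b, b), cons(cons(k(cons(cons(0, b), cons(b, b)), 0), b), 0)), cons(b, 0))   [R1 at ε]
2. cons(k(cons(b, b), cons(cons(k(cons(cons(0, b), cons(b, b)), 0), b), 0)), cons(b, 0))  →  cons(k(cons(b, b), cons(cons(0, b), 0)), cons(b, 0))   [R5 at 1.2.1.1]
3. cons(k(cons(b, b), cons(cons(0, b), 0)), cons(b, 0))  →  cons(cons(b, b), cons(b, 0))   [R1 at 1]

Reduce t₂ = k(cons(0, 0), k(k(cons(cons(0, 0), 0), b), cons(cons(0, b), b))):
1. k(cons(0, 0), k(k(cons(cons(0, 0), 0), b), cons(cons(0, b), b)))  →  k(cons(0, 0), k(cons(cons(0, 0), 0), b))   [R1 at 2]
2. k(cons(0, 0), k(cons(cons(0, 0), 0), b))  →  k(cons(0, 0), 0)   [R3 at 2]
3. k(cons(0, 0), 0)  →  0   [R2 at ε]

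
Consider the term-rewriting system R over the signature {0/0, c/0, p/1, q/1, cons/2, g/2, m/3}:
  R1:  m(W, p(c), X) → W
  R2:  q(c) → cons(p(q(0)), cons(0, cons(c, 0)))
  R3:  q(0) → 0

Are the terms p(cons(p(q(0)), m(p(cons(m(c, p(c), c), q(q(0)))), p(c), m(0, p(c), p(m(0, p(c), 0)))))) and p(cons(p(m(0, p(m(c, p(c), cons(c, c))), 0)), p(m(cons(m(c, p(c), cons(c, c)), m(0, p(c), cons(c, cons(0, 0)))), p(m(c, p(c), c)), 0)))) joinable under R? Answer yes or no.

yes — NF(t₁) = p(cons(p(0), p(cons(c, 0)))), NF(t₂) = p(cons(p(0), p(cons(c, 0))))

Reduce t₁ = p(cons(p(q(0)), m(p(cons(m(c, p(c), c), q(q(0)))), p(c), m(0, p(c), p(m(0, p(c), 0)))))):
1. p(cons(p(q(0)), m(p(cons(m(c, p(c), c), q(q(0)))), p(c), m(0, p(c), p(m(0, p(c), 0))))))  →  p(cons(p(0), m(p(cons(m(c, p(c), c), q(q(0)))), p(c), m(0, p(c), p(m(0, p(c), 0))))))   [R3 at 1.1.1]
2. p(cons(p(0), m(p(cons(m(c, p(c), c), q(q(0)))), p(c), m(0, p(c), p(m(0, p(c), 0))))))  →  p(cons(p(0), p(cons(m(c, p(c), c), q(q(0))))))   [R1 at 1.2]
3. p(cons(p(0), p(cons(m(c, p(c), c), q(q(0))))))  →  p(cons(p(0), p(cons(c, q(q(0))))))   [R1 at 1.2.1.1]
4. p(cons(p(0), p(cons(c, q(q(0))))))  →  p(cons(p(0), p(cons(c, q(0)))))   [R3 at 1.2.1.2.1]
5. p(cons(p(0), p(cons(c, q(0)))))  →  p(cons(p(0), p(cons(c, 0))))   [R3 at 1.2.1.2]

Reduce t₂ = p(cons(p(m(0, p(m(c, p(c), cons(c, c))), 0)), p(m(cons(m(c, p(c), cons(c, c)), m(0, p(c), cons(c, cons(0, 0)))), p(m(c, p(c), c)), 0)))):
1. p(cons(p(m(0, p(m(c, p(c), cons(c, c))), 0)), p(m(cons(m(c, p(c), cons(c, c)), m(0, p(c), cons(c, cons(0, 0)))), p(m(c, p(c), c)), 0))))  →  p(cons(p(m(0, p(c), 0)), p(m(cons(m(c, p(c), cons(c, c)), m(0, p(c), cons(c, cons(0, 0)))), p(m(c, p(c), c)), 0))))   [R1 at 1.1.1.2.1]
2. p(cons(p(m(0, p(c), 0)), p(m(cons(m(c, p(c), cons(c, c)), m(0, p(c), cons(c, cons(0, 0)))), p(m(c, p(c), c)), 0))))  →  p(cons(p(0), p(m(cons(m(c, p(c), cons(c, c)), m(0, p(c), cons(c, cons(0, 0)))), p(m(c, p(c), c)), 0))))   [R1 at 1.1.1]
3. p(cons(p(0), p(m(cons(m(c, p(c), cons(c, c)), m(0, p(c), cons(c, cons(0, 0)))), p(m(c, p(c), c)), 0))))  →  p(cons(p(0), p(m(cons(c, m(0, p(c), cons(c, cons(0, 0)))), p(m(c, p(c), c)), 0))))   [R1 at 1.2.1.1.1]
4. p(cons(p(0), p(m(cons(c, m(0, p(c), cons(c, cons(0, 0)))), p(m(c, p(c), c)), 0))))  →  p(cons(p(0), p(m(cons(c, 0), p(m(c, p(c), c)), 0))))   [R1 at 1.2.1.1.2]
5. p(cons(p(0), p(m(cons(c, 0), p(m(c, p(c), c)), 0))))  →  p(cons(p(0), p(m(cons(c, 0), p(c), 0))))   [R1 at 1.2.1.2.1]
6. p(cons(p(0), p(m(cons(c, 0), p(c), 0))))  →  p(cons(p(0), p(cons(c, 0))))   [R1 at 1.2.1]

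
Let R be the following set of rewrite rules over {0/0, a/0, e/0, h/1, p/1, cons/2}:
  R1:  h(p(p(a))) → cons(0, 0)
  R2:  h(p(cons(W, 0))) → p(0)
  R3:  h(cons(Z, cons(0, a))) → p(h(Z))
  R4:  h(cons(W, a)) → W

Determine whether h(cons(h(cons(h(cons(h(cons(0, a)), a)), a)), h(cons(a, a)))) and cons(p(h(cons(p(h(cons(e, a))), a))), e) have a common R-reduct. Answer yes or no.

Reduce t₁ = h(cons(h(cons(h(cons(h(cons(0, a)), a)), a)), h(cons(a, a)))):
1. h(cons(h(cons(h(cons(h(cons(0, a)), a)), a)), h(cons(a, a))))  →  h(cons(h(cons(h(cons(0, a)), a)), h(cons(a, a))))   [R4 at 1.1]
2. h(cons(h(cons(h(cons(0, a)), a)), h(cons(a, a))))  →  h(cons(h(cons(0, a)), h(cons(a, a))))   [R4 at 1.1]
3. h(cons(h(cons(0, a)), h(cons(a, a))))  →  h(cons(0, h(cons(a, a))))   [R4 at 1.1]
4. h(cons(0, h(cons(a, a))))  →  h(cons(0, a))   [R4 at 1.2]
5. h(cons(0, a))  →  0   [R4 at ε]

Reduce t₂ = cons(p(h(cons(p(h(cons(e, a))), a))), e):
1. cons(p(h(cons(p(h(cons(e, a))), a))), e)  →  cons(p(p(h(cons(e, a)))), e)   [R4 at 1.1]
2. cons(p(p(h(cons(e, a)))), e)  →  cons(p(p(e)), e)   [R4 at 1.1.1]

no — NF(t₁) = 0, NF(t₂) = cons(p(p(e)), e)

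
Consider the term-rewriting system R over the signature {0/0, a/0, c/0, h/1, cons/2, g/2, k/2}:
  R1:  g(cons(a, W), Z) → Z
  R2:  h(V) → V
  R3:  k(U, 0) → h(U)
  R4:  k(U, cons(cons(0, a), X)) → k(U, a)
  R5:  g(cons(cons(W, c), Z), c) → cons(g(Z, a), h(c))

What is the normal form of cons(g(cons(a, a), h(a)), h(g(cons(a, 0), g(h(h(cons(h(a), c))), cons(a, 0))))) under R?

cons(a, cons(a, 0))

1. cons(g(cons(a, a), h(a)), h(g(cons(a, 0), g(h(h(cons(h(a), c))), cons(a, 0)))))  →  cons(h(a), h(g(cons(a, 0), g(h(h(cons(h(a), c))), cons(a, 0)))))   [R1 at 1]
2. cons(h(a), h(g(cons(a, 0), g(h(h(cons(h(a), c))), cons(a, 0)))))  →  cons(a, h(g(cons(a, 0), g(h(h(cons(h(a), c))), cons(a, 0)))))   [R2 at 1]
3. cons(a, h(g(cons(a, 0), g(h(h(cons(h(a), c))), cons(a, 0)))))  →  cons(a, g(cons(a, 0), g(h(h(cons(h(a), c))), cons(a, 0))))   [R2 at 2]
4. cons(a, g(cons(a, 0), g(h(h(cons(h(a), c))), cons(a, 0))))  →  cons(a, g(h(h(cons(h(a), c))), cons(a, 0)))   [R1 at 2]
5. cons(a, g(h(h(cons(h(a), c))), cons(a, 0)))  →  cons(a, g(h(cons(h(a), c)), cons(a, 0)))   [R2 at 2.1]
6. cons(a, g(h(cons(h(a), c)), cons(a, 0)))  →  cons(a, g(cons(h(a), c), cons(a, 0)))   [R2 at 2.1]
7. cons(a, g(cons(h(a), c), cons(a, 0)))  →  cons(a, g(cons(a, c), cons(a, 0)))   [R2 at 2.1.1]
8. cons(a, g(cons(a, c), cons(a, 0)))  →  cons(a, cons(a, 0))   [R1 at 2]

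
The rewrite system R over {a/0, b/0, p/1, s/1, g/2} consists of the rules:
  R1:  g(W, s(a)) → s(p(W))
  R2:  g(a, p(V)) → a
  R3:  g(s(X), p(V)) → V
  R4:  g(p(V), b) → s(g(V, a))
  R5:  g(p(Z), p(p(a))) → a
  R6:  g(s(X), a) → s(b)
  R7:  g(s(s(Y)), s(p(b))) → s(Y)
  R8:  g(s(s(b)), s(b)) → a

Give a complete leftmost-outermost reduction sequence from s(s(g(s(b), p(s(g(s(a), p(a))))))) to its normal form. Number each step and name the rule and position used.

s(s(s(a)))

1. s(s(g(s(b), p(s(g(s(a), p(a)))))))  →  s(s(s(g(s(a), p(a)))))   [R3 at 1.1]
2. s(s(s(g(s(a), p(a)))))  →  s(s(s(a)))   [R3 at 1.1.1]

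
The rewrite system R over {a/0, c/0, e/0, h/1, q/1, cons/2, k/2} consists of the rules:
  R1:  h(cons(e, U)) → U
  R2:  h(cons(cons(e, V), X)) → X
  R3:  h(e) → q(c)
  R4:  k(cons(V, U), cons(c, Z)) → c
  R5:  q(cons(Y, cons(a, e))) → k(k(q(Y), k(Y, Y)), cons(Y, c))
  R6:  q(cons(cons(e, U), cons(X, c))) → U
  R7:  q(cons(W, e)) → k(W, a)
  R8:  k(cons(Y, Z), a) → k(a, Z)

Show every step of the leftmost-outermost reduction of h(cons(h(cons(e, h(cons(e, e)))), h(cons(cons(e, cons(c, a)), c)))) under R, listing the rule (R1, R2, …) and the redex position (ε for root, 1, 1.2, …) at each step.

c

1. h(cons(h(cons(e, h(cons(e, e)))), h(cons(cons(e, cons(c, a)), c))))  →  h(cons(h(cons(e, e)), h(cons(cons(e, cons(c, a)), c))))   [R1 at 1.1]
2. h(cons(h(cons(e, e)), h(cons(cons(e, cons(c, a)), c))))  →  h(cons(e, h(cons(cons(e, cons(c, a)), c))))   [R1 at 1.1]
3. h(cons(e, h(cons(cons(e, cons(c, a)), c))))  →  h(cons(cons(e, cons(c, a)), c))   [R1 at ε]
4. h(cons(cons(e, cons(c, a)), c))  →  c   [R2 at ε]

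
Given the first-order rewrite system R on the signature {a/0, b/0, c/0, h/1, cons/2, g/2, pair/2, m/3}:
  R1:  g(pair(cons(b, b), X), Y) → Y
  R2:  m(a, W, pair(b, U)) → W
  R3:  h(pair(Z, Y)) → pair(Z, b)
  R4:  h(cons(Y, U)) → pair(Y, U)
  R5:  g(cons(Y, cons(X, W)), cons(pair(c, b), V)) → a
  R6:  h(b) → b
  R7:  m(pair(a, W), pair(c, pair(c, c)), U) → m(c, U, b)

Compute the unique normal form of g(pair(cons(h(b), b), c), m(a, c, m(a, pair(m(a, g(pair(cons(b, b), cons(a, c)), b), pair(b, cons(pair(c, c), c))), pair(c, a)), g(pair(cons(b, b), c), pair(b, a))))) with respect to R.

1. g(pair(cons(h(b), b), c), m(a, c, m(a, pair(m(a, g(pair(cons(b, b), cons(a, c)), b), pair(b, cons(pair(c, c), c))), pair(c, a)), g(pair(cons(b, b), c), pair(b, a)))))  →  g(pair(cons(b, b), c), m(a, c, m(a, pair(m(a, g(pair(cons(b, b), cons(a, c)), b), pair(b, cons(pair(c, c), c))), pair(c, a)), g(pair(cons(b, b), c), pair(b, a)))))   [R6 at 1.1.1]
2. g(pair(cons(b, b), c), m(a, c, m(a, pair(m(a, g(pair(cons(b, b), cons(a, c)), b), pair(b, cons(pair(c, c), c))), pair(c, a)), g(pair(cons(b, b), c), pair(b, a)))))  →  m(a, c, m(a, pair(m(a, g(pair(cons(b, b), cons(a, c)), b), pair(b, cons(pair(c, c), c))), pair(c, a)), g(pair(cons(b, b), c), pair(b, a))))   [R1 at ε]
3. m(a, c, m(a, pair(m(a, g(pair(cons(b, b), cons(a, c)), b), pair(b, cons(pair(c, c), c))), pair(c, a)), g(pair(cons(b, b), c), pair(b, a))))  →  m(a, c, m(a, pair(g(pair(cons(b, b), cons(a, c)), b), pair(c, a)), g(pair(cons(b, b), c), pair(b, a))))   [R2 at 3.2.1]
4. m(a, c, m(a, pair(g(pair(cons(b, b), cons(a, c)), b), pair(c, a)), g(pair(cons(b, b), c), pair(b, a))))  →  m(a, c, m(a, pair(b, pair(c, a)), g(pair(cons(b, b), c), pair(b, a))))   [R1 at 3.2.1]
5. m(a, c, m(a, pair(b, pair(c, a)), g(pair(cons(b, b), c), pair(b, a))))  →  m(a, c, m(a, pair(b, pair(c, a)), pair(b, a)))   [R1 at 3.3]
6. m(a, c, m(a, pair(b, pair(c, a)), pair(b, a)))  →  m(a, c, pair(b, pair(c, a)))   [R2 at 3]
7. m(a, c, pair(b, pair(c, a)))  →  c   [R2 at ε]

c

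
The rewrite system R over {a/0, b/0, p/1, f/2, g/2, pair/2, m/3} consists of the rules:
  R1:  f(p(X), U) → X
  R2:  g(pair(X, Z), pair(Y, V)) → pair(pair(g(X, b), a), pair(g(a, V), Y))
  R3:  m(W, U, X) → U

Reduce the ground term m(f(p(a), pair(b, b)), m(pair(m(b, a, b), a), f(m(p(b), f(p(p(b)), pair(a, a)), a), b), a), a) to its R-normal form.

b

1. m(f(p(a), pair(b, b)), m(pair(m(b, a, b), a), f(m(p(b), f(p(p(b)), pair(a, a)), a), b), a), a)  →  m(pair(m(b, a, b), a), f(m(p(b), f(p(p(b)), pair(a, a)), a), b), a)   [R3 at ε]
2. m(pair(m(b, a, b), a), f(m(p(b), f(p(p(b)), pair(a, a)), a), b), a)  →  f(m(p(b), f(p(p(b)), pair(a, a)), a), b)   [R3 at ε]
3. f(m(p(b), f(p(p(b)), pair(a, a)), a), b)  →  f(f(p(p(b)), pair(a, a)), b)   [R3 at 1]
4. f(f(p(p(b)), pair(a, a)), b)  →  f(p(b), b)   [R1 at 1]
5. f(p(b), b)  →  b   [R1 at ε]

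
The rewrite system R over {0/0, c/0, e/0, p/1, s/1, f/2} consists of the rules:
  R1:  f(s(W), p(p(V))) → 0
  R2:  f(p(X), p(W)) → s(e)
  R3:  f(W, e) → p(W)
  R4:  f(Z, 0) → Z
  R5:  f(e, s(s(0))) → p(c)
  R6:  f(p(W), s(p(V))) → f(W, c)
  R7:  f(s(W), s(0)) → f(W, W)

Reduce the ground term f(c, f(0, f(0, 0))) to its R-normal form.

1. f(c, f(0, f(0, 0)))  →  f(c, f(0, 0))   [R4 at 2.2]
2. f(c, f(0, 0))  →  f(c, 0)   [R4 at 2]
3. f(c, 0)  →  c   [R4 at ε]

c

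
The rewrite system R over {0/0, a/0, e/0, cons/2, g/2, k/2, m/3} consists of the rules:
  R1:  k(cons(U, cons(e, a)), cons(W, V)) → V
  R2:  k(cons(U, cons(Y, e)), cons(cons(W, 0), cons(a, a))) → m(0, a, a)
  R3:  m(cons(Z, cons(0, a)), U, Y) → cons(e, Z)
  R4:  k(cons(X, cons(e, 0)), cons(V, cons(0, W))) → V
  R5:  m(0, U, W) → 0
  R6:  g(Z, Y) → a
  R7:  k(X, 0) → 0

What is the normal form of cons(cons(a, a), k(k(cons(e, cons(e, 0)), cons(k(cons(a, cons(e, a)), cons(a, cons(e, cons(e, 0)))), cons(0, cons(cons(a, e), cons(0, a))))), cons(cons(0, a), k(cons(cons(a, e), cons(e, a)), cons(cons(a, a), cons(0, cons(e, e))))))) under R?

cons(cons(a, a), cons(0, a))

1. cons(cons(a, a), k(k(cons(e, cons(e, 0)), cons(k(cons(a, cons(e, a)), cons(a, cons(e, cons(e, 0)))), cons(0, cons(cons(a, e), cons(0, a))))), cons(cons(0, a), k(cons(cons(a, e), cons(e, a)), cons(cons(a, a), cons(0, cons(e, e)))))))  →  cons(cons(a, a), k(k(cons(a, cons(e, a)), cons(a, cons(e, cons(e, 0)))), cons(cons(0, a), k(cons(cons(a, e), cons(e, a)), cons(cons(a, a), cons(0, cons(e, e)))))))   [R4 at 2.1]
2. cons(cons(a, a), k(k(cons(a, cons(e, a)), cons(a, cons(e, cons(e, 0)))), cons(cons(0, a), k(cons(cons(a, e), cons(e, a)), cons(cons(a, a), cons(0, cons(e, e)))))))  →  cons(cons(a, a), k(cons(e, cons(e, 0)), cons(cons(0, a), k(cons(cons(a, e), cons(e, a)), cons(cons(a, a), cons(0, cons(e, e)))))))   [R1 at 2.1]
3. cons(cons(a, a), k(cons(e, cons(e, 0)), cons(cons(0, a), k(cons(cons(a, e), cons(e, a)), cons(cons(a, a), cons(0, cons(e, e)))))))  →  cons(cons(a, a), k(cons(e, cons(e, 0)), cons(cons(0, a), cons(0, cons(e, e)))))   [R1 at 2.2.2]
4. cons(cons(a, a), k(cons(e, cons(e, 0)), cons(cons(0, a), cons(0, cons(e, e)))))  →  cons(cons(a, a), cons(0, a))   [R4 at 2]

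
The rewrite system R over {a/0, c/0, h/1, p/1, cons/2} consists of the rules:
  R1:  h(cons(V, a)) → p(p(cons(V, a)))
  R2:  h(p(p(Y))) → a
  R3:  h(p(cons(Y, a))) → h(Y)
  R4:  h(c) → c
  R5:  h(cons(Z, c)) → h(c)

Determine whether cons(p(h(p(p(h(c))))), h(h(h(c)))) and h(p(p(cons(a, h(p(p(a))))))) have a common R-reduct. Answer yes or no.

Reduce t₁ = cons(p(h(p(p(h(c))))), h(h(h(c)))):
1. cons(p(h(p(p(h(c))))), h(h(h(c))))  →  cons(p(a), h(h(h(c))))   [R2 at 1.1]
2. cons(p(a), h(h(h(c))))  →  cons(p(a), h(h(c)))   [R4 at 2.1.1]
3. cons(p(a), h(h(c)))  →  cons(p(a), h(c))   [R4 at 2.1]
4. cons(p(a), h(c))  →  cons(p(a), c)   [R4 at 2]

Reduce t₂ = h(p(p(cons(a, h(p(p(a))))))):
1. h(p(p(cons(a, h(p(p(a)))))))  →  a   [R2 at ε]

no — NF(t₁) = cons(p(a), c), NF(t₂) = a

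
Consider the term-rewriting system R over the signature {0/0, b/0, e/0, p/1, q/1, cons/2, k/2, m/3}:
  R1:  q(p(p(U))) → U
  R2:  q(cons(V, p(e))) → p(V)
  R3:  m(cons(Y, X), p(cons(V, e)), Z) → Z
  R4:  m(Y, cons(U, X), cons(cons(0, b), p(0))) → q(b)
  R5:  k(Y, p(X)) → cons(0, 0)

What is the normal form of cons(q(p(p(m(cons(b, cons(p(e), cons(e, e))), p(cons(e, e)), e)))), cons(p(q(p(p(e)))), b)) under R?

1. cons(q(p(p(m(cons(b, cons(p(e), cons(e, e))), p(cons(e, e)), e)))), cons(p(q(p(p(e)))), b))  →  cons(m(cons(b, cons(p(e), cons(e, e))), p(cons(e, e)), e), cons(p(q(p(p(e)))), b))   [R1 at 1]
2. cons(m(cons(b, cons(p(e), cons(e, e))), p(cons(e, e)), e), cons(p(q(p(p(e)))), b))  →  cons(e, cons(p(q(p(p(e)))), b))   [R3 at 1]
3. cons(e, cons(p(q(p(p(e)))), b))  →  cons(e, cons(p(e), b))   [R1 at 2.1.1]

cons(e, cons(p(e), b))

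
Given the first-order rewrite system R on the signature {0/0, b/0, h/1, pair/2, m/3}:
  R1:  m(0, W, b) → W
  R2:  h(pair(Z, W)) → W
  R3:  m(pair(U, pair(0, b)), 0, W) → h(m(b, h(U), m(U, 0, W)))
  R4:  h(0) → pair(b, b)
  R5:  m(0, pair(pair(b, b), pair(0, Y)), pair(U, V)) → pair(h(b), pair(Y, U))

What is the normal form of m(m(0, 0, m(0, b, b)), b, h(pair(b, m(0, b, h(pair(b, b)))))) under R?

b

1. m(m(0, 0, m(0, b, b)), b, h(pair(b, m(0, b, h(pair(b, b))))))  →  m(m(0, 0, b), b, h(pair(b, m(0, b, h(pair(b, b))))))   [R1 at 1.3]
2. m(m(0, 0, b), b, h(pair(b, m(0, b, h(pair(b, b))))))  →  m(0, b, h(pair(b, m(0, b, h(pair(b, b))))))   [R1 at 1]
3. m(0, b, h(pair(b, m(0, b, h(pair(b, b))))))  →  m(0, b, m(0, b, h(pair(b, b))))   [R2 at 3]
4. m(0, b, m(0, b, h(pair(b, b))))  →  m(0, b, m(0, b, b))   [R2 at 3.3]
5. m(0, b, m(0, b, b))  →  m(0, b, b)   [R1 at 3]
6. m(0, b, b)  →  b   [R1 at ε]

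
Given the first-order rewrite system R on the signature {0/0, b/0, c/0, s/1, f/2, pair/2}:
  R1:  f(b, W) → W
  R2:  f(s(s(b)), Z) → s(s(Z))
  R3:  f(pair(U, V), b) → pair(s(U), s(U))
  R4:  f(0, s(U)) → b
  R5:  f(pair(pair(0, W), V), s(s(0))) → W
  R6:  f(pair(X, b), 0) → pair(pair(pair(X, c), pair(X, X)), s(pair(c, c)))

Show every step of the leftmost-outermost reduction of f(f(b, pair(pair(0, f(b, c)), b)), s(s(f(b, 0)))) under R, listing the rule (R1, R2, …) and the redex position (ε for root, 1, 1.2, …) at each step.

c

1. f(f(b, pair(pair(0, f(b, c)), b)), s(s(f(b, 0))))  →  f(pair(pair(0, f(b, c)), b), s(s(f(b, 0))))   [R1 at 1]
2. f(pair(pair(0, f(b, c)), b), s(s(f(b, 0))))  →  f(pair(pair(0, c), b), s(s(f(b, 0))))   [R1 at 1.1.2]
3. f(pair(pair(0, c), b), s(s(f(b, 0))))  →  f(pair(pair(0, c), b), s(s(0)))   [R1 at 2.1.1]
4. f(pair(pair(0, c), b), s(s(0)))  →  c   [R5 at ε]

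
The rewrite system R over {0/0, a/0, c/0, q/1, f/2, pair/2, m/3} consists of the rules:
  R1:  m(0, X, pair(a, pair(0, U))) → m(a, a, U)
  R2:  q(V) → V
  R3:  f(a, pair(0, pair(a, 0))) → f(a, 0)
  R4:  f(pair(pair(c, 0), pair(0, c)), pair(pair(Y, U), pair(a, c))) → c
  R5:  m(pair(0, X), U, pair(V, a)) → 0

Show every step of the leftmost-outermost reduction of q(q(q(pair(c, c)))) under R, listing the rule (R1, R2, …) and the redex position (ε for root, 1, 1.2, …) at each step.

1. q(q(q(pair(c, c))))  →  q(q(pair(c, c)))   [R2 at ε]
2. q(q(pair(c, c)))  →  q(pair(c, c))   [R2 at ε]
3. q(pair(c, c))  →  pair(c, c)   [R2 at ε]

pair(c, c)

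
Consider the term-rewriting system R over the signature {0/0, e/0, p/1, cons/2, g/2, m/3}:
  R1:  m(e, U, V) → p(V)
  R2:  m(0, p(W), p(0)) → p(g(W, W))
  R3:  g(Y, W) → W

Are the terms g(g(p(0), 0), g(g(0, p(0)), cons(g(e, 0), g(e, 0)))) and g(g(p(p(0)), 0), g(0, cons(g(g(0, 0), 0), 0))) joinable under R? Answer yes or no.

Reduce t₁ = g(g(p(0), 0), g(g(0, p(0)), cons(g(e, 0), g(e, 0)))):
1. g(g(p(0), 0), g(g(0, p(0)), cons(g(e, 0), g(e, 0))))  →  g(g(0, p(0)), cons(g(e, 0), g(e, 0)))   [R3 at ε]
2. g(g(0, p(0)), cons(g(e, 0), g(e, 0)))  →  cons(g(e, 0), g(e, 0))   [R3 at ε]
3. cons(g(e, 0), g(e, 0))  →  cons(0, g(e, 0))   [R3 at 1]
4. cons(0, g(e, 0))  →  cons(0, 0)   [R3 at 2]

Reduce t₂ = g(g(p(p(0)), 0), g(0, cons(g(g(0, 0), 0), 0))):
1. g(g(p(p(0)), 0), g(0, cons(g(g(0, 0), 0), 0)))  →  g(0, cons(g(g(0, 0), 0), 0))   [R3 at ε]
2. g(0, cons(g(g(0, 0), 0), 0))  →  cons(g(g(0, 0), 0), 0)   [R3 at ε]
3. cons(g(g(0, 0), 0), 0)  →  cons(0, 0)   [R3 at 1]

yes — NF(t₁) = cons(0, 0), NF(t₂) = cons(0, 0)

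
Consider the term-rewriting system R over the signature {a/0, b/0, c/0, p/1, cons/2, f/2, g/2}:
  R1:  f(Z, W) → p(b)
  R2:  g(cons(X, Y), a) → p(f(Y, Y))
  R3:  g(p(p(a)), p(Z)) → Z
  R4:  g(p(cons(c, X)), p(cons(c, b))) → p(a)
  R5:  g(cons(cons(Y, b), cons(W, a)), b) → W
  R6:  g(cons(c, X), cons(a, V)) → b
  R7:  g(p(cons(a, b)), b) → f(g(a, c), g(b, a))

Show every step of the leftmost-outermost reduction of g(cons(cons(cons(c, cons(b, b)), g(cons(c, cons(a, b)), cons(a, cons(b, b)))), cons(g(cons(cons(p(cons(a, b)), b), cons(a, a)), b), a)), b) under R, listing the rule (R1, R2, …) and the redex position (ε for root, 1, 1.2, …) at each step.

1. g(cons(cons(cons(c, cons(b, b)), g(cons(c, cons(a, b)), cons(a, cons(b, b)))), cons(g(cons(cons(p(cons(a, b)), b), cons(a, a)), b), a)), b)  →  g(cons(cons(cons(c, cons(b, b)), b), cons(g(cons(cons(p(cons(a, b)), b), cons(a, a)), b), a)), b)   [R6 at 1.1.2]
2. g(cons(cons(cons(c, cons(b, b)), b), cons(g(cons(cons(p(cons(a, b)), b), cons(a, a)), b), a)), b)  →  g(cons(cons(p(cons(a, b)), b), cons(a, a)), b)   [R5 at ε]
3. g(cons(cons(p(cons(a, b)), b), cons(a, a)), b)  →  a   [R5 at ε]

a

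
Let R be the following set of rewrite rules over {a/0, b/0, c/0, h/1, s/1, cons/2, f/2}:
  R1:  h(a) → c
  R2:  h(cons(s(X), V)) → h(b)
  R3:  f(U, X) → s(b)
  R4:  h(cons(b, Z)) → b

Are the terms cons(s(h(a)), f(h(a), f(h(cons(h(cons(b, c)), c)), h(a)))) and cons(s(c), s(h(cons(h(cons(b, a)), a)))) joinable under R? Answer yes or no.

Reduce t₁ = cons(s(h(a)), f(h(a), f(h(cons(h(cons(b, c)), c)), h(a)))):
1. cons(s(h(a)), f(h(a), f(h(cons(h(cons(b, c)), c)), h(a))))  →  cons(s(c), f(h(a), f(h(cons(h(cons(b, c)), c)), h(a))))   [R1 at 1.1]
2. cons(s(c), f(h(a), f(h(cons(h(cons(b, c)), c)), h(a))))  →  cons(s(c), s(b))   [R3 at 2]

Reduce t₂ = cons(s(c), s(h(cons(h(cons(b, a)), a)))):
1. cons(s(c), s(h(cons(h(cons(b, a)), a))))  →  cons(s(c), s(h(cons(b, a))))   [R4 at 2.1.1.1]
2. cons(s(c), s(h(cons(b, a))))  →  cons(s(c), s(b))   [R4 at 2.1]

yes — NF(t₁) = cons(s(c), s(b)), NF(t₂) = cons(s(c), s(b))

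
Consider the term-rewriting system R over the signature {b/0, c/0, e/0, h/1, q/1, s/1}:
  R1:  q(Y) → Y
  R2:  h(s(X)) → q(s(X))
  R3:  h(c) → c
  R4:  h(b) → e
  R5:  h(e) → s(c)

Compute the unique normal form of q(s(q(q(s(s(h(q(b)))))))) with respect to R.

s(s(s(e)))

1. q(s(q(q(s(s(h(q(b))))))))  →  s(q(q(s(s(h(q(b)))))))   [R1 at ε]
2. s(q(q(s(s(h(q(b)))))))  →  s(q(s(s(h(q(b))))))   [R1 at 1]
3. s(q(s(s(h(q(b))))))  →  s(s(s(h(q(b)))))   [R1 at 1]
4. s(s(s(h(q(b)))))  →  s(s(s(h(b))))   [R1 at 1.1.1.1]
5. s(s(s(h(b))))  →  s(s(s(e)))   [R4 at 1.1.1]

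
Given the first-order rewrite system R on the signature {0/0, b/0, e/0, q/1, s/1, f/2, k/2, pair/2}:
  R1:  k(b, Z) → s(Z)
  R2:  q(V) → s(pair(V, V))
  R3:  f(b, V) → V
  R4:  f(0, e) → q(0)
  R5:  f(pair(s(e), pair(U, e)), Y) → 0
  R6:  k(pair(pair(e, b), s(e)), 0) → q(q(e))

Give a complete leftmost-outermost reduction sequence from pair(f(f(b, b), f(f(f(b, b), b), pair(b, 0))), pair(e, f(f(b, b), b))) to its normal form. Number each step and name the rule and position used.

1. pair(f(f(b, b), f(f(f(b, b), b), pair(b, 0))), pair(e, f(f(b, b), b)))  →  pair(f(b, f(f(f(b, b), b), pair(b, 0))), pair(e, f(f(b, b), b)))   [R3 at 1.1]
2. pair(f(b, f(f(f(b, b), b), pair(b, 0))), pair(e, f(f(b, b), b)))  →  pair(f(f(f(b, b), b), pair(b, 0)), pair(e, f(f(b, b), b)))   [R3 at 1]
3. pair(f(f(f(b, b), b), pair(b, 0)), pair(e, f(f(b, b), b)))  →  pair(f(f(b, b), pair(b, 0)), pair(e, f(f(b, b), b)))   [R3 at 1.1.1]
4. pair(f(f(b, b), pair(b, 0)), pair(e, f(f(b, b), b)))  →  pair(f(b, pair(b, 0)), pair(e, f(f(b, b), b)))   [R3 at 1.1]
5. pair(f(b, pair(b, 0)), pair(e, f(f(b, b), b)))  →  pair(pair(b, 0), pair(e, f(f(b, b), b)))   [R3 at 1]
6. pair(pair(b, 0), pair(e, f(f(b, b), b)))  →  pair(pair(b, 0), pair(e, f(b, b)))   [R3 at 2.2.1]
7. pair(pair(b, 0), pair(e, f(b, b)))  →  pair(pair(b, 0), pair(e, b))   [R3 at 2.2]

pair(pair(b, 0), pair(e, b))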